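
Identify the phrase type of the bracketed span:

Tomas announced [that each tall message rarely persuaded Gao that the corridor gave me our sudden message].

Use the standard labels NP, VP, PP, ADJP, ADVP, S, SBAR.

SBAR

The bracketed span "that each tall message rarely persuaded Gao that the corridor gave me our sudden message" is headed by "that", making it a subordinate clause (SBAR).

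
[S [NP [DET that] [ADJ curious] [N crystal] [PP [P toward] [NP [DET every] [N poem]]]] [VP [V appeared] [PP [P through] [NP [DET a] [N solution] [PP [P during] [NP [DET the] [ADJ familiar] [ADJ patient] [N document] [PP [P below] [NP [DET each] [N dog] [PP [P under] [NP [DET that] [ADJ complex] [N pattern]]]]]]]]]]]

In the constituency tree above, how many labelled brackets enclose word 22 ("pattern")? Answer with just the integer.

11

Counting open brackets not yet closed at "pattern": [S [VP [PP [NP [PP [NP [PP [NP [PP [NP [N = 11.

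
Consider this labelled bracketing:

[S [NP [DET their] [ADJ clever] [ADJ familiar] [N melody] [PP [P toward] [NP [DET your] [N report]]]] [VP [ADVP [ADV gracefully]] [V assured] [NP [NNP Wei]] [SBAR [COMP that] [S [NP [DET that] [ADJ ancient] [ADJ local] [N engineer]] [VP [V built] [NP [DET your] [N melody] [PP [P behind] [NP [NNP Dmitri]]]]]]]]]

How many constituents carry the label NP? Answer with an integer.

Listing each NP by its span: [NP their clever familiar melody toward your report]; [NP your report]; [NP Wei]; [NP that ancient local engineer]; [NP your melody behind Dmitri]; [NP Dmitri] — that makes 6.

6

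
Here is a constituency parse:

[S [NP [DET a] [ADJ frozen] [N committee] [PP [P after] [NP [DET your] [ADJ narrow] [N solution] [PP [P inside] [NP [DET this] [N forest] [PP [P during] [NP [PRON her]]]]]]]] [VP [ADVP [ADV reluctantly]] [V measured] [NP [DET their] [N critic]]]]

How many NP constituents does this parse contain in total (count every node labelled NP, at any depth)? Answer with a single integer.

5

Scanning left to right, an opening `[NP` appears at word positions 1, 5, 9, 12, 15 — 5 in total.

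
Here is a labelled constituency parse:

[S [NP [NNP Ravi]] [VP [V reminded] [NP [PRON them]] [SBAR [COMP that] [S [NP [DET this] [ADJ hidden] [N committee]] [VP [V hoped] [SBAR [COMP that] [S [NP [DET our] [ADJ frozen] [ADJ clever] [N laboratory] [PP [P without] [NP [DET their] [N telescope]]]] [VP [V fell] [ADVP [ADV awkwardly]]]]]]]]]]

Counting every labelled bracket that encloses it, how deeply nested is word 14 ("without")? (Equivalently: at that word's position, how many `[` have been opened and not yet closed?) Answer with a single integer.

10

Counting open brackets not yet closed at "without": [S [VP [SBAR [S [VP [SBAR [S [NP [PP [P = 10.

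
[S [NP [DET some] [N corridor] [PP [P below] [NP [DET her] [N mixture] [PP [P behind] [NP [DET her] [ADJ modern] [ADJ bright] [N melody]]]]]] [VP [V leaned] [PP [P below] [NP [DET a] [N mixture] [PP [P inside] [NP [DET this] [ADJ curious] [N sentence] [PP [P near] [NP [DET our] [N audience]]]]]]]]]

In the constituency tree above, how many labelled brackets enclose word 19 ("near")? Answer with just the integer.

Counting open brackets not yet closed at "near": [S [VP [PP [NP [PP [NP [PP [P = 8.

8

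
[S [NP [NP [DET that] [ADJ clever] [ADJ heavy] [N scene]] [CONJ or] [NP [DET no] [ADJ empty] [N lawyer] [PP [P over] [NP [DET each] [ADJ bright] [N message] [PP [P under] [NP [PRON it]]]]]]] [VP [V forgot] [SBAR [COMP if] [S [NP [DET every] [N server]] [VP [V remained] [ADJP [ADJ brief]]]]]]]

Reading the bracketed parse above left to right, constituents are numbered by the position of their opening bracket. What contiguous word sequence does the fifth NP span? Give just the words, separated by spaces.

it

In left-to-right order the NP constituents are "that clever heavy scene or no empty lawyer over each bright message under it"; "that clever heavy scene"; "no empty lawyer over each bright message under it"; "each bright message under it"; "it"; "every server". Number 5 is "it".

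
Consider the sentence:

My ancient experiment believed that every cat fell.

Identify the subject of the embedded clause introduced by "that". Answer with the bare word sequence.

every cat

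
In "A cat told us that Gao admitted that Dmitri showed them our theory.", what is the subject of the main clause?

a cat

In the main clause the verb is "told"; the NP preceding it, "a cat", is the subject.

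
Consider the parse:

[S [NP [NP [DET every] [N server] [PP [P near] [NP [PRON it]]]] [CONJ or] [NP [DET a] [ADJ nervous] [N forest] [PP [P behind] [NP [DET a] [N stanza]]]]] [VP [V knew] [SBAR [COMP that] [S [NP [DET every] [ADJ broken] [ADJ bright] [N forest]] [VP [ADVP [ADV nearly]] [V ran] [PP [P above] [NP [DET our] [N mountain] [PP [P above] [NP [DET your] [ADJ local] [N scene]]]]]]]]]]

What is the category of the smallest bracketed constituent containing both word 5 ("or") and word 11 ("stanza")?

The smallest bracket enclosing both words is [NP every server near it or a nervous forest behind a stanza], so the label is NP.

NP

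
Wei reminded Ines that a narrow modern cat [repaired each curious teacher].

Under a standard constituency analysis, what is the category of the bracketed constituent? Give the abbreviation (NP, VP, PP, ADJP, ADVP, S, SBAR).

VP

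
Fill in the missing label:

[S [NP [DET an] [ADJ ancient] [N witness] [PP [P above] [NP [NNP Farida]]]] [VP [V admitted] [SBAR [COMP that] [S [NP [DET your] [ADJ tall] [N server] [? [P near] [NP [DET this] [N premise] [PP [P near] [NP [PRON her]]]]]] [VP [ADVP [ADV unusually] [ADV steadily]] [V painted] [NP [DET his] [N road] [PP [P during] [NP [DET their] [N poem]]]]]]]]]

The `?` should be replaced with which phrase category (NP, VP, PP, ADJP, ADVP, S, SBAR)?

PP

Looking at what the `?` directly dominates — P 'near', NP — this is a prepositional phrase (PP).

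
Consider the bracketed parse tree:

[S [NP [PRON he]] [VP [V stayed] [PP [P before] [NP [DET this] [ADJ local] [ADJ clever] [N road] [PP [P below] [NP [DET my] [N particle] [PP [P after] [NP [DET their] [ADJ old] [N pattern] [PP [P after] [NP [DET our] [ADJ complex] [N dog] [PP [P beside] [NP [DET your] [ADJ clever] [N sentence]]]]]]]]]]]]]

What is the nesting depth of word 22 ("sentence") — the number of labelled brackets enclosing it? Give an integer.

The word sits inside N, which is inside NP, inside PP, inside NP, inside PP, inside NP, inside PP, inside NP, inside PP, inside NP, inside PP, inside VP, inside S — 13 brackets in all.

13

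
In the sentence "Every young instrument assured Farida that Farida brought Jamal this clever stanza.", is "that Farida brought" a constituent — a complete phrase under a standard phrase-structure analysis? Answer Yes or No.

No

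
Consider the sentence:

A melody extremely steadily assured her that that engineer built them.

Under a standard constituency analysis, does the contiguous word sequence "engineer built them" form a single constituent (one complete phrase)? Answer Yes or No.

The smallest constituent containing the whole sequence is the clause [S that engineer built them], but the sequence is only part of it — it straddles the boundary between noun phrase "that engineer" and verb phrase "built them".

No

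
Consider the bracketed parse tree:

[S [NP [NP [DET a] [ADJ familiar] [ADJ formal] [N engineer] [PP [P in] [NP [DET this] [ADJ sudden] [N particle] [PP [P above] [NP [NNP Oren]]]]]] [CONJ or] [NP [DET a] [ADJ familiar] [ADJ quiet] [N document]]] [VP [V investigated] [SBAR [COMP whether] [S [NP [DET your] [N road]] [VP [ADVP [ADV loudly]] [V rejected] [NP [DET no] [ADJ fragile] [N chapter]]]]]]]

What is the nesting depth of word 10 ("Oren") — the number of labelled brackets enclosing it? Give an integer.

Counting open brackets not yet closed at "Oren": [S [NP [NP [PP [NP [PP [NP [NNP = 8.

8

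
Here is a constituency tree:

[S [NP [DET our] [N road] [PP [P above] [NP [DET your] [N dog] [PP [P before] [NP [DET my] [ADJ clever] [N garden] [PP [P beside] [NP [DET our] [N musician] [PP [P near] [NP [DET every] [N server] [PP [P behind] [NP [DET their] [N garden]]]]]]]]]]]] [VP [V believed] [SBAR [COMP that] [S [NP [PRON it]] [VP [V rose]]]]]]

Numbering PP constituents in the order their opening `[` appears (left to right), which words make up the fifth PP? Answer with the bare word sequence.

In left-to-right order the PP constituents are "above your dog before my clever garden beside our musician near every server behind their garden"; "before my clever garden beside our musician near every server behind their garden"; "beside our musician near every server behind their garden"; "near every server behind their garden"; "behind their garden". Number 5 is "behind their garden".

behind their garden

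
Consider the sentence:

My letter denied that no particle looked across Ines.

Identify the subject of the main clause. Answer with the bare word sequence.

In the main clause the verb is "denied"; the NP preceding it, "my letter", is the subject.

my letter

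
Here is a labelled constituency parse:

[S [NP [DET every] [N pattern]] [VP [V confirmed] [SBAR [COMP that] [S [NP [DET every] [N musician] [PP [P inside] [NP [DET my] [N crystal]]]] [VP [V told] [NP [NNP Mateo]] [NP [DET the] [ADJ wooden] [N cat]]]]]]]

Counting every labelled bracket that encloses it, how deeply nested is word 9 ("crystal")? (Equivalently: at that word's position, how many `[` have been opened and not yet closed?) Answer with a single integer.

8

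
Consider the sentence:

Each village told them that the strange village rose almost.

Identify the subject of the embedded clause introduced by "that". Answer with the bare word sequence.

the strange village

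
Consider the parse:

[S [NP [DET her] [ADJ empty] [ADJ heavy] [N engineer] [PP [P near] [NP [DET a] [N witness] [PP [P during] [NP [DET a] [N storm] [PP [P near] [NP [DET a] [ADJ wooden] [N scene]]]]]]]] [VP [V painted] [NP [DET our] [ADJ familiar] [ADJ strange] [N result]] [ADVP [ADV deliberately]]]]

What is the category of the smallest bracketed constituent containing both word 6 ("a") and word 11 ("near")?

NP

Word 6 lies under S → NP → PP → NP → DET; word 11 lies under S → NP → PP → NP → PP → NP → PP → P. The lowest shared node is the NP.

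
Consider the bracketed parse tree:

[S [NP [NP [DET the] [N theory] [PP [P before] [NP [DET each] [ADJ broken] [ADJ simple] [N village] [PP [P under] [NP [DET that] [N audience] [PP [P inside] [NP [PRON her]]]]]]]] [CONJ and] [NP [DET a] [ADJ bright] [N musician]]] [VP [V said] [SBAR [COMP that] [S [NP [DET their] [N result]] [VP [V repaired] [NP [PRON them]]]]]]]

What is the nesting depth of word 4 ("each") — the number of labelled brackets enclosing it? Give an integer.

The word sits inside DET, which is inside NP, inside PP, inside NP, inside NP, inside S — 6 brackets in all.

6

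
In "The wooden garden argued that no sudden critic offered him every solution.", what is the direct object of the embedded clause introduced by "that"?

every solution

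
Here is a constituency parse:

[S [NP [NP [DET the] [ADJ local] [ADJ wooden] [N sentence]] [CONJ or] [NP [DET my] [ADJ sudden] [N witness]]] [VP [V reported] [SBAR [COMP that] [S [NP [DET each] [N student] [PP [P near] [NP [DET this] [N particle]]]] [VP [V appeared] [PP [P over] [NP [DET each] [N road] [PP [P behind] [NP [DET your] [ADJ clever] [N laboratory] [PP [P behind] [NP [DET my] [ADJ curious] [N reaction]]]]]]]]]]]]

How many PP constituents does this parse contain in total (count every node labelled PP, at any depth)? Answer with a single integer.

4

Scanning left to right, an opening `[PP` appears at word positions 13, 17, 20, 24 — 4 in total.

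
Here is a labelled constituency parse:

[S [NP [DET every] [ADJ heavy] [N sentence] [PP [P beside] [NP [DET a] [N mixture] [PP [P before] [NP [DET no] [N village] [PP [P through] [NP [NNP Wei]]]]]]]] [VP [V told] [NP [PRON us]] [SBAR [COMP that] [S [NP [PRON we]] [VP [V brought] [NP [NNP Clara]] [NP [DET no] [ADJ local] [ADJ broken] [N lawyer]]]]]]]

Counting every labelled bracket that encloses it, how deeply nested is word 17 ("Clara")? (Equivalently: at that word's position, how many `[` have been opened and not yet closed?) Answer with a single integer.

7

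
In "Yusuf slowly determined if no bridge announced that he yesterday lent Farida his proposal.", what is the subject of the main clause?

In the main clause the verb is "determined"; the NP preceding it, "Yusuf", is the subject.

Yusuf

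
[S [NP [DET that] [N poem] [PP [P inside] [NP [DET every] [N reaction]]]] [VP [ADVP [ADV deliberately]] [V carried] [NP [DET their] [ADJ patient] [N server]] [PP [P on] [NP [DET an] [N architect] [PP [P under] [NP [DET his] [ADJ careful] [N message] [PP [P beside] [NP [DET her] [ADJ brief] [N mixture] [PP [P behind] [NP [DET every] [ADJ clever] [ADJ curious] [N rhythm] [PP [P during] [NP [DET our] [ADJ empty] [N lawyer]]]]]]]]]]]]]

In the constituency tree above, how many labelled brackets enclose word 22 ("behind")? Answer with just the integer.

10

The word sits inside P, which is inside PP, inside NP, inside PP, inside NP, inside PP, inside NP, inside PP, inside VP, inside S — 10 brackets in all.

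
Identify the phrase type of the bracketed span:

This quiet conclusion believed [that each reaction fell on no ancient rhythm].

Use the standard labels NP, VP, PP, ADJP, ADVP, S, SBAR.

SBAR

The bracketed span "that each reaction fell on no ancient rhythm" is headed by "that", making it a subordinate clause (SBAR).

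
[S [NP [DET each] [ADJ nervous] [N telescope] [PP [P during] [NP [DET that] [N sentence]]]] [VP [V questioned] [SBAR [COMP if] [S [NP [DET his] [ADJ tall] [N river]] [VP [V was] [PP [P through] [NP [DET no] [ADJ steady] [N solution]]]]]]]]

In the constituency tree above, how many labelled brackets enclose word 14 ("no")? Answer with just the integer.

The word sits inside DET, which is inside NP, inside PP, inside VP, inside S, inside SBAR, inside VP, inside S — 8 brackets in all.

8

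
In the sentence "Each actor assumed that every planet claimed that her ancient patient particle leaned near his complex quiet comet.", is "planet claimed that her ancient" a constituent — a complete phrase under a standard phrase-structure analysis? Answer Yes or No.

The smallest constituent containing the whole sequence is the clause [S every planet claimed that her ancient patient particle leaned near his complex quiet comet], but the sequence is only part of it — it straddles the boundary between noun phrase "every planet" and verb phrase "claimed that her ancient patient particle leaned near his complex quiet comet".

No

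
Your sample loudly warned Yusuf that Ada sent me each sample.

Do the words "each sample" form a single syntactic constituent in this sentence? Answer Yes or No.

Yes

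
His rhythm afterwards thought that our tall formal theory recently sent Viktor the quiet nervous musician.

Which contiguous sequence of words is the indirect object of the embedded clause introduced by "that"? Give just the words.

Within the embedded clause introduced by "that", the indirect object of "sent" is "Viktor".

Viktor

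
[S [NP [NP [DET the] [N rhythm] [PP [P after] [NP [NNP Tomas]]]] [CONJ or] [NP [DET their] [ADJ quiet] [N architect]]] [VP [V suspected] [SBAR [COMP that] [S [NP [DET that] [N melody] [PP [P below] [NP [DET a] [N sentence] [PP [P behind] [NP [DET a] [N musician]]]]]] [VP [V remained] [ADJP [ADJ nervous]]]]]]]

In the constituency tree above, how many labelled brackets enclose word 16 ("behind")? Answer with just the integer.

9

The word sits inside P, which is inside PP, inside NP, inside PP, inside NP, inside S, inside SBAR, inside VP, inside S — 9 brackets in all.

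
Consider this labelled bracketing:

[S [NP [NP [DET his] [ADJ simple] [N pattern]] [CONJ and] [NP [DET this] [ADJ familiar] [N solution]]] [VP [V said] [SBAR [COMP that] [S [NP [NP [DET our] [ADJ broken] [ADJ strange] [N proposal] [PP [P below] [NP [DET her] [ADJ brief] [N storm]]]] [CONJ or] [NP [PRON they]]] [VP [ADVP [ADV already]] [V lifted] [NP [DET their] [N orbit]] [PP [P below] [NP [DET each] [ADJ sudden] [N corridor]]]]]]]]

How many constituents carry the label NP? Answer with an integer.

9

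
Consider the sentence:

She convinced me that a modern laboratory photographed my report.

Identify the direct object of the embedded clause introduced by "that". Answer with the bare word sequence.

my report

"photographed" heads the VP of the embedded clause introduced by "that", and "my report" is its direct object.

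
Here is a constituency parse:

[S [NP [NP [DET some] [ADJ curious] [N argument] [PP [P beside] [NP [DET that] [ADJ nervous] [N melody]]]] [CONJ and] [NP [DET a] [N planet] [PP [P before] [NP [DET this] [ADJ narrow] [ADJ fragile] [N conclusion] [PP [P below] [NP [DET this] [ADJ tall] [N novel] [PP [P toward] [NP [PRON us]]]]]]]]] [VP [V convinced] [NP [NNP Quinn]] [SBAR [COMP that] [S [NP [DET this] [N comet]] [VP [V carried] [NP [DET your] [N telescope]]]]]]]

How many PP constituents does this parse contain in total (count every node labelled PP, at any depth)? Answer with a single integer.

4

Listing each PP by its span: [PP beside that nervous melody]; [PP before this narrow fragile conclusion below this tall novel toward us]; [PP below this tall novel toward us]; [PP toward us] — that makes 4.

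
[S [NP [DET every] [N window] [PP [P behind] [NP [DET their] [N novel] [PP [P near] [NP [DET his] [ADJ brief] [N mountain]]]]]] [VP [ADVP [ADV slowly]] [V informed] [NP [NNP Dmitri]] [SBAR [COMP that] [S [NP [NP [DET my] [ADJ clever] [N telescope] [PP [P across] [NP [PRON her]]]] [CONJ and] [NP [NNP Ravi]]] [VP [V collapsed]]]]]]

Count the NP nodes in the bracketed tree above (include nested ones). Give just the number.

8

Listing each NP by its span: [NP every window behind their novel near his brief mountain]; [NP their novel near his brief mountain]; [NP his brief mountain]; [NP Dmitri]; [NP my clever telescope across her and Ravi]; [NP my clever telescope across her] … — that makes 8.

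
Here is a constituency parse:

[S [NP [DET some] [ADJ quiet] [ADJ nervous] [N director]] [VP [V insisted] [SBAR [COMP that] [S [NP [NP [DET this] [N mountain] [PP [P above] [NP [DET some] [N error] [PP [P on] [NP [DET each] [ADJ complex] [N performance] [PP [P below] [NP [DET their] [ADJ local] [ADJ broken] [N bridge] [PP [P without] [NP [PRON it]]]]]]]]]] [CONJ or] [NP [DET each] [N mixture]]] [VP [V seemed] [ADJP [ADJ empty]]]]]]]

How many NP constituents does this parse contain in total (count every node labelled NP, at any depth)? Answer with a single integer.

8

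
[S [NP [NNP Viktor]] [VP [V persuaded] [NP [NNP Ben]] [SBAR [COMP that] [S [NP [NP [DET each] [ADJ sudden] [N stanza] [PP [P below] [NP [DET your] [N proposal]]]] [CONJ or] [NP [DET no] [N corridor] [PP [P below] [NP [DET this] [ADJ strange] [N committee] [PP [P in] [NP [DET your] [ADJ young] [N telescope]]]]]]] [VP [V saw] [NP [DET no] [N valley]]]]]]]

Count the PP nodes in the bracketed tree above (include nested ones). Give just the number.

3

Scanning left to right, an opening `[PP` appears at word positions 8, 14, 18 — 3 in total.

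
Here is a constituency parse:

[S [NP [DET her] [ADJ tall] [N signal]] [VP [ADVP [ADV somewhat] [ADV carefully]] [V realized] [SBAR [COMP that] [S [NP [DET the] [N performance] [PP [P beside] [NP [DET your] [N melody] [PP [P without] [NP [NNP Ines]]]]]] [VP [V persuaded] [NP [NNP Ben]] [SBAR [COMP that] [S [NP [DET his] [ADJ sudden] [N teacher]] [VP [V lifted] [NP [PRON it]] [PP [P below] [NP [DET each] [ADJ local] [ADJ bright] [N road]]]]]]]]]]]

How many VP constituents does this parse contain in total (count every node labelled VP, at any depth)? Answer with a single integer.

3

The VP constituents are: [VP somewhat carefully realized that the performance beside your melody without Ines persuaded Ben that his sudden teacher lifted it below each local bright road]; [VP persuaded Ben that his sudden teacher lifted it below each local bright road]; [VP lifted it below each local bright road]. Total: 3.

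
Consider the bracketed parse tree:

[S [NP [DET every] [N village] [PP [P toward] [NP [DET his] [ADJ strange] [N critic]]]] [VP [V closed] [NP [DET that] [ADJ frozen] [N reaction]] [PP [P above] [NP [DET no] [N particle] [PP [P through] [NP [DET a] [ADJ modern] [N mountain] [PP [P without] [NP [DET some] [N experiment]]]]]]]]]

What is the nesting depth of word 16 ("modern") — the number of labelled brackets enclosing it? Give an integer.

7

Path from the root down to the word: S → VP → PP → NP → PP → NP → ADJ. That is 7 enclosing brackets.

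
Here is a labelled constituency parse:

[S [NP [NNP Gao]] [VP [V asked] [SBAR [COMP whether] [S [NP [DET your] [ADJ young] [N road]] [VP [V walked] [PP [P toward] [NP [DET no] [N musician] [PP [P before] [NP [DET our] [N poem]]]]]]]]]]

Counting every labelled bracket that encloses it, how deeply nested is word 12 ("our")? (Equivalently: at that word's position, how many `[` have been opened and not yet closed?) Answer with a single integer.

10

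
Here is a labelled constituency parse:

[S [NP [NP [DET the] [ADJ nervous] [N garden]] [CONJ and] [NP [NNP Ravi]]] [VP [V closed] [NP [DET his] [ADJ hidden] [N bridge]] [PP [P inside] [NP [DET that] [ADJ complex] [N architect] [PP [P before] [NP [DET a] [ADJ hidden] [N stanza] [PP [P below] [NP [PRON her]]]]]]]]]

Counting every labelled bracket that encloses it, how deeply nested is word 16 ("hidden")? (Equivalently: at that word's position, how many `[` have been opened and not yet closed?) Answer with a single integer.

Path from the root down to the word: S → VP → PP → NP → PP → NP → ADJ. That is 7 enclosing brackets.

7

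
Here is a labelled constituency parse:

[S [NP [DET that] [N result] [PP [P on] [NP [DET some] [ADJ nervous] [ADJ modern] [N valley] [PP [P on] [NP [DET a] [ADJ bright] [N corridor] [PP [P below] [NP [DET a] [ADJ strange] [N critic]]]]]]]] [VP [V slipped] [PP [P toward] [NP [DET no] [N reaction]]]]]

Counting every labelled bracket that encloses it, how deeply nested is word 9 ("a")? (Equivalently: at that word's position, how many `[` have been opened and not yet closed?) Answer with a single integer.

7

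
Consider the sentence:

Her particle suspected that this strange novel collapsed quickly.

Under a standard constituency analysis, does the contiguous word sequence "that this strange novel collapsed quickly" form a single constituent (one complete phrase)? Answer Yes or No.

"that this strange novel collapsed quickly" is exactly the subordinate clause [SBAR that this strange novel collapsed quickly], a complete constituent.

Yes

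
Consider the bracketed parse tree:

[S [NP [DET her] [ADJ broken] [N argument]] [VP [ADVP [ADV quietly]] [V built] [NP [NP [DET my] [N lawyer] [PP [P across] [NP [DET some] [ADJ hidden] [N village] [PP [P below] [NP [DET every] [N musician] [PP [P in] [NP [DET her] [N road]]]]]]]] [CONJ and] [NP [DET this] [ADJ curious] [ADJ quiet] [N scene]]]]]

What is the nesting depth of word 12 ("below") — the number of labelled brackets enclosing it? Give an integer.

Counting open brackets not yet closed at "below": [S [VP [NP [NP [PP [NP [PP [P = 8.

8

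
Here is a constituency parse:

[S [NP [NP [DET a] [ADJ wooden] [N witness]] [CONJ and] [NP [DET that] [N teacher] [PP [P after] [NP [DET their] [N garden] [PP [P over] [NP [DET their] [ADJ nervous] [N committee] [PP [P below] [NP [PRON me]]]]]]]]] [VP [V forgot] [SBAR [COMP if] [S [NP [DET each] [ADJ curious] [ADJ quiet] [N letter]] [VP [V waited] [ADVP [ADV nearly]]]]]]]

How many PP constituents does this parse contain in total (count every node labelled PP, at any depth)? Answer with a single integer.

Scanning left to right, an opening `[PP` appears at word positions 7, 10, 14 — 3 in total.

3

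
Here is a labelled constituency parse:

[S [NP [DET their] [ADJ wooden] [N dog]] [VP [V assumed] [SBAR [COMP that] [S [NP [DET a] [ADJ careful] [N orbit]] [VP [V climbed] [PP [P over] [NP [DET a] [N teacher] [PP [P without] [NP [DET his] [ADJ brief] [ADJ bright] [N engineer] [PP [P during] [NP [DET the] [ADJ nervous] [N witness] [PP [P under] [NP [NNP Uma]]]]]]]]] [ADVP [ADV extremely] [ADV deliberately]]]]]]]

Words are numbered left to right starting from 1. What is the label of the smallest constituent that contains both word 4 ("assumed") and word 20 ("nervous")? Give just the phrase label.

Word 4 lies under S → VP → V; word 20 lies under S → VP → SBAR → S → VP → PP → NP → PP → NP → PP → NP → ADJ. The lowest shared node is the VP.

VP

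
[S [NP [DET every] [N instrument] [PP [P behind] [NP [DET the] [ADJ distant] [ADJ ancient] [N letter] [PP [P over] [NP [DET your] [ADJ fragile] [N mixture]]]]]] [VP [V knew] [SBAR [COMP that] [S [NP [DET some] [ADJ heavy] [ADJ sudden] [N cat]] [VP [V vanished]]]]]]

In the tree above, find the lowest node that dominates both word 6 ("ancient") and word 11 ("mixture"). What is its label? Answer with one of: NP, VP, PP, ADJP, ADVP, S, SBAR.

Word 6 lies under S → NP → PP → NP → ADJ; word 11 lies under S → NP → PP → NP → PP → NP → N. The lowest shared node is the NP.

NP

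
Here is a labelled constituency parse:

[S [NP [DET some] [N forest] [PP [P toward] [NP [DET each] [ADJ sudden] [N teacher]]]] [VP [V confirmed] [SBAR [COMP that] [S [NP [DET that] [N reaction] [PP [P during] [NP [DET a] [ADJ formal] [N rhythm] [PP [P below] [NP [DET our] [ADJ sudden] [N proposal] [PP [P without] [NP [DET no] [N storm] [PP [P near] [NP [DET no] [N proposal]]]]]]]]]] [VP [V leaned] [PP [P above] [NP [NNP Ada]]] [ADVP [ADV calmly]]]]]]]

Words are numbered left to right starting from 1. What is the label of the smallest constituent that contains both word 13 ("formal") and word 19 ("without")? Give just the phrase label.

NP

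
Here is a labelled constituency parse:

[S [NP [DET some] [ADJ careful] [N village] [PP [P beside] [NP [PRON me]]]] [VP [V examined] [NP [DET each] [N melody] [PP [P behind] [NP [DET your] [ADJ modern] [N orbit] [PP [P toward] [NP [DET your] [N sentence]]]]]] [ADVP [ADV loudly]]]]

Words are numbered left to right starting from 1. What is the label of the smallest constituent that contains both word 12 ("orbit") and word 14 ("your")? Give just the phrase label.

NP

Word 12 lies under S → VP → NP → PP → NP → N; word 14 lies under S → VP → NP → PP → NP → PP → NP → DET. The lowest shared node is the NP.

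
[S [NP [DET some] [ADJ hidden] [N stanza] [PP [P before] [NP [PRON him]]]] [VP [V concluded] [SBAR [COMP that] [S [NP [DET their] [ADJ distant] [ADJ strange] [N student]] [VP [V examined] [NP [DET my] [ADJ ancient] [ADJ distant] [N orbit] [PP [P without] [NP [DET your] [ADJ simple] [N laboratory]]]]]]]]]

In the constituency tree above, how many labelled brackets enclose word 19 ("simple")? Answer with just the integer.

The word sits inside ADJ, which is inside NP, inside PP, inside NP, inside VP, inside S, inside SBAR, inside VP, inside S — 9 brackets in all.

9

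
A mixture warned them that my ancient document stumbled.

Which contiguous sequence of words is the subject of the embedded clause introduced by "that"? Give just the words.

"my ancient document" is the NP that combines with the VP headed by "stumbled" to form the embedded clause introduced by "that" — the subject.

my ancient document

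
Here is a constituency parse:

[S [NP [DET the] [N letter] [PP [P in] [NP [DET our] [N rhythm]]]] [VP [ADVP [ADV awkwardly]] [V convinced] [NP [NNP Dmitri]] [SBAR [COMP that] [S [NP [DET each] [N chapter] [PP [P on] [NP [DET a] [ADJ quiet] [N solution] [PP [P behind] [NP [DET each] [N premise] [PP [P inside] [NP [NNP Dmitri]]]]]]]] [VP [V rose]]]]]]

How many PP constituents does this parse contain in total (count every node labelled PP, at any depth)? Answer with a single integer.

4

Scanning left to right, an opening `[PP` appears at word positions 3, 12, 16, 19 — 4 in total.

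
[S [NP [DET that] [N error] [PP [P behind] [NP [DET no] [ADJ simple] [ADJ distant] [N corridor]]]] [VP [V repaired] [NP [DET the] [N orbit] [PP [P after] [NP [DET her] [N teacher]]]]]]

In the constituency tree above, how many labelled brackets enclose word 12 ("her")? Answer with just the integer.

Path from the root down to the word: S → VP → NP → PP → NP → DET. That is 6 enclosing brackets.

6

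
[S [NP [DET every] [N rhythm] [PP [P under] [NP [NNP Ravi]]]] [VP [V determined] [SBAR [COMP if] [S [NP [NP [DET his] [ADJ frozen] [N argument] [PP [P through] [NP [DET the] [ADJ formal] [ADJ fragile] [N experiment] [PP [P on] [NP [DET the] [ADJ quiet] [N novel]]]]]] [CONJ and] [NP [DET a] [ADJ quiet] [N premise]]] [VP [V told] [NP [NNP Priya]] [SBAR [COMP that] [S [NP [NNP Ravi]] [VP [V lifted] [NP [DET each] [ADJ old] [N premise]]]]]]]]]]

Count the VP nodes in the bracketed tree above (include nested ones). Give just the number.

3

Scanning left to right, an opening `[VP` appears at word positions 5, 23, 27 — 3 in total.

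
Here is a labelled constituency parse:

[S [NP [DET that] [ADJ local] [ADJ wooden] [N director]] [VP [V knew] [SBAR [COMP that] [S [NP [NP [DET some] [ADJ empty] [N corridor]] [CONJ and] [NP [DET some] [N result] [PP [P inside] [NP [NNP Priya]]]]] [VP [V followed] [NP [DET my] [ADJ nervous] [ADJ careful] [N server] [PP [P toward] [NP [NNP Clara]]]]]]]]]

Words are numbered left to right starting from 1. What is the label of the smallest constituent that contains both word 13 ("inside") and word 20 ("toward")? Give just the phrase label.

The smallest bracket enclosing both words is [S some empty corridor and some result inside Priya followed my nervous careful server toward Clara], so the label is S.

S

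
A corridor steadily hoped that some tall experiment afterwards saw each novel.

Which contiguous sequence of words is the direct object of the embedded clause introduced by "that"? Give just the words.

The verb of the embedded clause introduced by "that" is "saw"; its direct object is the NP "each novel".

each novel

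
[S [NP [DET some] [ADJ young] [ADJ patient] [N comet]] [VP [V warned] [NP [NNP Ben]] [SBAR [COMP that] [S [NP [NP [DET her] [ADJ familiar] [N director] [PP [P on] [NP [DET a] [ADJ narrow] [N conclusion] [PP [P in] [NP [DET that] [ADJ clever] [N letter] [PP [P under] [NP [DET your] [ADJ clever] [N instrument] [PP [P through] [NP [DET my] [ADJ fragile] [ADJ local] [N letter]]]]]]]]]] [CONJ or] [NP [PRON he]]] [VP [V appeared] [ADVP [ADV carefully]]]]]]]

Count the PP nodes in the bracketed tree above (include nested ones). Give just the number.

4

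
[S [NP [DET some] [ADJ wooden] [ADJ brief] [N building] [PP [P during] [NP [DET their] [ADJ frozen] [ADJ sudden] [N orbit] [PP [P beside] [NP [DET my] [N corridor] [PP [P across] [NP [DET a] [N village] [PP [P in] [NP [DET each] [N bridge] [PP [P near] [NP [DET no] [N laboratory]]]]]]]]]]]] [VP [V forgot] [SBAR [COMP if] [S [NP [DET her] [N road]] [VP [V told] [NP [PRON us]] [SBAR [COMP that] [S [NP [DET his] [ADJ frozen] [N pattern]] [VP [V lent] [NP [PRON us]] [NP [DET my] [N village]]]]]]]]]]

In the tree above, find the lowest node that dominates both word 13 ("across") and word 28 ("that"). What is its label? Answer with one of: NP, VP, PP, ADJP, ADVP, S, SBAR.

S

The smallest bracket enclosing both words is [S some wooden brief building during their frozen sudden orbit beside my corridor across a village in each bridge near no laboratory forgot if her road told us that his frozen pattern lent us my village], so the label is S.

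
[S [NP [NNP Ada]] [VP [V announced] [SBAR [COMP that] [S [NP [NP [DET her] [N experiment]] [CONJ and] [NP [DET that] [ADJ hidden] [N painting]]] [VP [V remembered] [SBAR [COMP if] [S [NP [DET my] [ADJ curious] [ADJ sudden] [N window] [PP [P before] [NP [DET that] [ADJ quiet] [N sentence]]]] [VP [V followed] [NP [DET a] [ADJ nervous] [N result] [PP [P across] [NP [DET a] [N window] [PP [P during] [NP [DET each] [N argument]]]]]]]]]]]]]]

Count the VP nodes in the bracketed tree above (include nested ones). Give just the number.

The VP constituents are: [VP announced that her experiment and that hidden painting remembered if my curious sudden window before that quiet sentence followed a nervous result across a window during each argument]; [VP remembered if my curious sudden window before that quiet sentence followed a nervous result across a window during each argument]; [VP followed a nervous result across a window during each argument]. Total: 3.

3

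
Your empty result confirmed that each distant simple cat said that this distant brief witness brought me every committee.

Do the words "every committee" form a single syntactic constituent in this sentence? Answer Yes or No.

The sequence corresponds to a single NP node — the noun phrase "every committee".

Yes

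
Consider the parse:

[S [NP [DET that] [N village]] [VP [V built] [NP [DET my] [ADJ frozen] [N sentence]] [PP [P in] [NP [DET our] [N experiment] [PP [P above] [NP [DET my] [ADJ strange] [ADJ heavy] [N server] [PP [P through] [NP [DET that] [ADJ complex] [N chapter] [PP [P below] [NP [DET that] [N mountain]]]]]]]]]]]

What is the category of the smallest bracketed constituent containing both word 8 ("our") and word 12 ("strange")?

NP

Both words fall inside [NP our experiment above my strange heavy server through that complex chapter below that mountain] (words 8–21), and no smaller constituent contains them both. Label: NP.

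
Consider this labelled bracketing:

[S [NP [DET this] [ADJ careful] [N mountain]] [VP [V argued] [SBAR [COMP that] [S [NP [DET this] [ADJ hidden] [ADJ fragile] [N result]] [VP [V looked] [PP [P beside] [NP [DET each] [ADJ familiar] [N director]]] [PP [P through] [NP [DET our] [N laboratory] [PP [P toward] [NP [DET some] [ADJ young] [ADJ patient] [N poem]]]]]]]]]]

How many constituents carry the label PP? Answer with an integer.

Listing each PP by its span: [PP beside each familiar director]; [PP through our laboratory toward some young patient poem]; [PP toward some young patient poem] — that makes 3.

3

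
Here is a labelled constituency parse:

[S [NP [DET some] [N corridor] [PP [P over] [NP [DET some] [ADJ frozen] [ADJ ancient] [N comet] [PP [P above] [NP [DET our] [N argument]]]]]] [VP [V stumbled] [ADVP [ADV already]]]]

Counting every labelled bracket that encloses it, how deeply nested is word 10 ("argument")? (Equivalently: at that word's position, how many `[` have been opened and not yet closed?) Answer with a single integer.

The word sits inside N, which is inside NP, inside PP, inside NP, inside PP, inside NP, inside S — 7 brackets in all.

7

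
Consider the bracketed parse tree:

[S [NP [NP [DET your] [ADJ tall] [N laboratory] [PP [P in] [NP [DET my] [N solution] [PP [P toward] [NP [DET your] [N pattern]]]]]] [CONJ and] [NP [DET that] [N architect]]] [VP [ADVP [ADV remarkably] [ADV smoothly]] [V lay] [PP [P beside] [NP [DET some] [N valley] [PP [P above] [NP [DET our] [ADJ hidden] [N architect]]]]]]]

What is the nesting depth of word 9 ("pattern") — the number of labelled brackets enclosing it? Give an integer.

Path from the root down to the word: S → NP → NP → PP → NP → PP → NP → N. That is 8 enclosing brackets.

8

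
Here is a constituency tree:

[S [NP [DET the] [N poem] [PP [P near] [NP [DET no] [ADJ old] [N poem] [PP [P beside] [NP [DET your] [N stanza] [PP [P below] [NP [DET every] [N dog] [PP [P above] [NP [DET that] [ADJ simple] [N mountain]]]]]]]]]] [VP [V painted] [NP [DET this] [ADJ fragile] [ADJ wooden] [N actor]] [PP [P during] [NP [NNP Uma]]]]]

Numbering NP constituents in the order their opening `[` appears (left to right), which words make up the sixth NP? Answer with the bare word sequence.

this fragile wooden actor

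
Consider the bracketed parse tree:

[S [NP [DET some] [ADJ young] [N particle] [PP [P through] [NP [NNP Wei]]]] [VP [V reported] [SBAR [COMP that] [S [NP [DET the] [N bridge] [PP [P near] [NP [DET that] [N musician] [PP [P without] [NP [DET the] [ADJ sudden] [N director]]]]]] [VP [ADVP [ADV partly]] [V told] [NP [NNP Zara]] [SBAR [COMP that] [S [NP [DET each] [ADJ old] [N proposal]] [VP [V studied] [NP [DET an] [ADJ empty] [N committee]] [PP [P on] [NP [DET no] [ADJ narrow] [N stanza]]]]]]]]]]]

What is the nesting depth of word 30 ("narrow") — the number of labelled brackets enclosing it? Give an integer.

11

Path from the root down to the word: S → VP → SBAR → S → VP → SBAR → S → VP → PP → NP → ADJ. That is 11 enclosing brackets.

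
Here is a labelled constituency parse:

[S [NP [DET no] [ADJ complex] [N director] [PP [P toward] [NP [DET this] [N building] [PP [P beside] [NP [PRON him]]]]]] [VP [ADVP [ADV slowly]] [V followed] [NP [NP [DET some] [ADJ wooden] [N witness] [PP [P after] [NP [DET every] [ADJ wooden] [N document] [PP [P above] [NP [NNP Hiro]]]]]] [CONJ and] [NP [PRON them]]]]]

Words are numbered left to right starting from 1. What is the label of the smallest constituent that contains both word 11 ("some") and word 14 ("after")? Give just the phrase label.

NP

The smallest bracket enclosing both words is [NP some wooden witness after every wooden document above Hiro], so the label is NP.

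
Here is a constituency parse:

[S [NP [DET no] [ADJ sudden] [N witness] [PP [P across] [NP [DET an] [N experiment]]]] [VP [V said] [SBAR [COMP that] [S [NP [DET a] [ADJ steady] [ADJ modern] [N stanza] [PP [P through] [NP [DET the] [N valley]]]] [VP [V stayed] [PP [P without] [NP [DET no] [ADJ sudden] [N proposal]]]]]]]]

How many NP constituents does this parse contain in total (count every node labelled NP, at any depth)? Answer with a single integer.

5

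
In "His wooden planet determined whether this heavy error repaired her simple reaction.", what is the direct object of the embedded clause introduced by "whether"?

"repaired" heads the VP of the embedded clause introduced by "whether", and "her simple reaction" is its direct object.

her simple reaction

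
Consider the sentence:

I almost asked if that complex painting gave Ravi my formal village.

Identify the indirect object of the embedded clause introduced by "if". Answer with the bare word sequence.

"gave" heads the VP of the embedded clause introduced by "if", and "Ravi" is its indirect object.

Ravi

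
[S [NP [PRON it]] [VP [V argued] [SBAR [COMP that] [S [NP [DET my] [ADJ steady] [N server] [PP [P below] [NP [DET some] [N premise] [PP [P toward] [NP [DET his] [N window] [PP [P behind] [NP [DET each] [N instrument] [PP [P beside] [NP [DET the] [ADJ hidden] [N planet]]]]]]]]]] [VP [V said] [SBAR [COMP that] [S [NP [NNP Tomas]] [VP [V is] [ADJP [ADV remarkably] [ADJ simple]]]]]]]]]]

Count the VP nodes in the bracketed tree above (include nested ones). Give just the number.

Scanning left to right, an opening `[VP` appears at word positions 2, 20, 23 — 3 in total.

3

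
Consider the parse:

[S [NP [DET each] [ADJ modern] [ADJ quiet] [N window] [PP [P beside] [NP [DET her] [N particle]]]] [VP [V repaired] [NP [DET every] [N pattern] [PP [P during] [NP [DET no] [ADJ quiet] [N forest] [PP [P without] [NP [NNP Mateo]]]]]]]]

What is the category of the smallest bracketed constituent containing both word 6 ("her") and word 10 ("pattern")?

S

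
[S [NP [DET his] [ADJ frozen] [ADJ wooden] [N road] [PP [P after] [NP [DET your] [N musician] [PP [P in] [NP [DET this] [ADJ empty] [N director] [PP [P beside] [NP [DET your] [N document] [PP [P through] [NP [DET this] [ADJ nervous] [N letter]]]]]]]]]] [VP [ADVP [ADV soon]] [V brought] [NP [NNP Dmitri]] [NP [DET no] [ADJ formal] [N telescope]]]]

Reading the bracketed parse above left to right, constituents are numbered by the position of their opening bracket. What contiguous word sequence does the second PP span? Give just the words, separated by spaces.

in this empty director beside your document through this nervous letter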